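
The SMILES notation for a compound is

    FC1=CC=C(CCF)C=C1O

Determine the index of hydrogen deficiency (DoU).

4

Molecular formula: C8H8F2O.
DoU = (2C + 2 + N − H − X) / 2, where X is the halogen count and O/S are ignored.
    = (2·8 + 2 + 0 − 8 − 2) / 2 = 8 / 2 = 4.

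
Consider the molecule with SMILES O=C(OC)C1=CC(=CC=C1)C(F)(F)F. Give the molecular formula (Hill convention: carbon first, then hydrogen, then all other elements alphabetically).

Walk through each heavy atom and fill implicit hydrogens from standard valence (C 4, N 3, O 2, S 2, halogen 1):
  atom 1: O, bond orders sum to 2 (valence 2) → 0 H
  atom 2: C, bond orders sum to 4 (valence 4) → 0 H
  atom 3: O, bond orders sum to 2 (valence 2) → 0 H
  atom 4: C, bond orders sum to 1 (valence 4) → 3 H
  atom 5: C, bond orders sum to 4 (valence 4) → 0 H
  atom 6: C, bond orders sum to 3 (valence 4) → 1 H
  atom 7: C, bond orders sum to 4 (valence 4) → 0 H
  atom 8: C, bond orders sum to 3 (valence 4) → 1 H
  atom 9: C, bond orders sum to 3 (valence 4) → 1 H
  atom 10: C, bond orders sum to 3 (valence 4) → 1 H
  atom 11: C, bond orders sum to 4 (valence 4) → 0 H
  atom 12: F (halogen, monovalent) → 0 H
  atom 13: F (halogen, monovalent) → 0 H
  atom 14: F (halogen, monovalent) → 0 H
Totals → C:9, H:7, F:3, O:2.

C9H7F3O2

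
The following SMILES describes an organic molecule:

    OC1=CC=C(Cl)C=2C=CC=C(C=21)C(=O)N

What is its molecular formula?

Walk through each heavy atom and fill implicit hydrogens from standard valence (C 4, N 3, O 2, S 2, halogen 1):
  atom 1: O, bond orders sum to 1 (valence 2) → 1 H
  atom 2: C, bond orders sum to 4 (valence 4) → 0 H
  atom 3: C, bond orders sum to 3 (valence 4) → 1 H
  atom 4: C, bond orders sum to 3 (valence 4) → 1 H
  atom 5: C, bond orders sum to 4 (valence 4) → 0 H
  atom 6: Cl (halogen, monovalent) → 0 H
  atom 7: C, bond orders sum to 4 (valence 4) → 0 H
  atom 8: C, bond orders sum to 3 (valence 4) → 1 H
  atom 9: C, bond orders sum to 3 (valence 4) → 1 H
  atom 10: C, bond orders sum to 3 (valence 4) → 1 H
  atom 11: C, bond orders sum to 4 (valence 4) → 0 H
  atom 12: C, bond orders sum to 4 (valence 4) → 0 H
  atom 13: C, bond orders sum to 4 (valence 4) → 0 H
  atom 14: O, bond orders sum to 2 (valence 2) → 0 H
  atom 15: N, bond orders sum to 1 (valence 3) → 2 H
Totals → C:11, H:8, Cl:1, N:1, O:2.

C11H8ClNO2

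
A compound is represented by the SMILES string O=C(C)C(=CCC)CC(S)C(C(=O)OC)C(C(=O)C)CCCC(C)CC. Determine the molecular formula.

Walk through each heavy atom and fill implicit hydrogens from standard valence (C 4, N 3, O 2, S 2, halogen 1):
  atom 1: O, bond orders sum to 2 (valence 2) → 0 H
  atom 2: C, bond orders sum to 4 (valence 4) → 0 H
  atom 3: C, bond orders sum to 1 (valence 4) → 3 H
  atom 4: C, bond orders sum to 4 (valence 4) → 0 H
  atom 5: C, bond orders sum to 3 (valence 4) → 1 H
  atom 6: C, bond orders sum to 2 (valence 4) → 2 H
  atom 7: C, bond orders sum to 1 (valence 4) → 3 H
  atom 8: C, bond orders sum to 2 (valence 4) → 2 H
  atom 9: C, bond orders sum to 3 (valence 4) → 1 H
  atom 10: S, bond orders sum to 1 (valence 2) → 1 H
  atom 11: C, bond orders sum to 3 (valence 4) → 1 H
  atom 12: C, bond orders sum to 4 (valence 4) → 0 H
  atom 13: O, bond orders sum to 2 (valence 2) → 0 H
  atom 14: O, bond orders sum to 2 (valence 2) → 0 H
  atom 15: C, bond orders sum to 1 (valence 4) → 3 H
  atom 16: C, bond orders sum to 3 (valence 4) → 1 H
  atom 17: C, bond orders sum to 4 (valence 4) → 0 H
  atom 18: O, bond orders sum to 2 (valence 2) → 0 H
  atom 19: C, bond orders sum to 1 (valence 4) → 3 H
  atom 20: C, bond orders sum to 2 (valence 4) → 2 H
  atom 21: C, bond orders sum to 2 (valence 4) → 2 H
  atom 22: C, bond orders sum to 2 (valence 4) → 2 H
  atom 23: C, bond orders sum to 3 (valence 4) → 1 H
  atom 24: C, bond orders sum to 1 (valence 4) → 3 H
  atom 25: C, bond orders sum to 2 (valence 4) → 2 H
  atom 26: C, bond orders sum to 1 (valence 4) → 3 H
Totals → C:21, H:36, O:4, S:1.
In Hill order: C21H36O4S.

C21H36O4S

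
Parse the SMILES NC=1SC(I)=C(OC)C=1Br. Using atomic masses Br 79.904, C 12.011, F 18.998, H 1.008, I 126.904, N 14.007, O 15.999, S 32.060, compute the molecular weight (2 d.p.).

333.97 g/mol

First, the molecular formula is C5H5BrINOS (counting implicit H from valence).
  Br: 1 × 79.904 = 79.904
  C: 5 × 12.011 = 60.055
  H: 5 × 1.008 = 5.040
  I: 1 × 126.904 = 126.904
  N: 1 × 14.007 = 14.007
  O: 1 × 15.999 = 15.999
  S: 1 × 32.060 = 32.060
Sum: 1×79.904 + 5×12.011 + 5×1.008 + 1×126.904 + 1×14.007 + 1×15.999 + 1×32.060 = 333.969 → 333.97 g/mol.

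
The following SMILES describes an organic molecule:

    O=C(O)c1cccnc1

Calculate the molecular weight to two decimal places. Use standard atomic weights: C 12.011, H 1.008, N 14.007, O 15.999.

First, the molecular formula is C6H5NO2 (counting implicit H from valence).
  C: 6 × 12.011 = 72.066
  H: 5 × 1.008 = 5.040
  N: 1 × 14.007 = 14.007
  O: 2 × 15.999 = 31.998
Sum: 6×12.011 + 5×1.008 + 1×14.007 + 2×15.999 = 123.111 → 123.11 g/mol.

123.11 g/mol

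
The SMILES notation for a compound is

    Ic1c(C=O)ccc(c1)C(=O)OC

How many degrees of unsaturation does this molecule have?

Molecular formula: C9H7IO3.
DoU = (2C + 2 + N − H − X) / 2, where X is the halogen count and O/S are ignored.
    = (2·9 + 2 + 0 − 7 − 1) / 2 = 12 / 2 = 6.

6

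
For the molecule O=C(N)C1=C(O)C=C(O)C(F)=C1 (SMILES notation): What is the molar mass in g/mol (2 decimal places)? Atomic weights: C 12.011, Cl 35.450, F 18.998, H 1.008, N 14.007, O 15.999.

171.13 g/mol

First, the molecular formula is C7H6FNO3 (counting implicit H from valence).
  C: 7 × 12.011 = 84.077
  F: 1 × 18.998 = 18.998
  H: 6 × 1.008 = 6.048
  N: 1 × 14.007 = 14.007
  O: 3 × 15.999 = 47.997
Sum: 7×12.011 + 1×18.998 + 6×1.008 + 1×14.007 + 3×15.999 = 171.127 → 171.13 g/mol.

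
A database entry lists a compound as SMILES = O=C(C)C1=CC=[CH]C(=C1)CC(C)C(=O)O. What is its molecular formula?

C12H14O3

Walk through each heavy atom and fill implicit hydrogens from standard valence (C 4, N 3, O 2, S 2, halogen 1):
  atom 1: O, bond orders sum to 2 (valence 2) → 0 H
  atom 2: C, bond orders sum to 4 (valence 4) → 0 H
  atom 3: C, bond orders sum to 1 (valence 4) → 3 H
  atom 4: C, bond orders sum to 4 (valence 4) → 0 H
  atom 5: C, bond orders sum to 3 (valence 4) → 1 H
  atom 6: C, bond orders sum to 3 (valence 4) → 1 H
  atom 7: C with explicit H count 1
  atom 8: C, bond orders sum to 4 (valence 4) → 0 H
  atom 9: C, bond orders sum to 3 (valence 4) → 1 H
  atom 10: C, bond orders sum to 2 (valence 4) → 2 H
  atom 11: C, bond orders sum to 3 (valence 4) → 1 H
  atom 12: C, bond orders sum to 1 (valence 4) → 3 H
  atom 13: C, bond orders sum to 4 (valence 4) → 0 H
  atom 14: O, bond orders sum to 2 (valence 2) → 0 H
  atom 15: O, bond orders sum to 1 (valence 2) → 1 H
Totals → C:12, H:14, O:3.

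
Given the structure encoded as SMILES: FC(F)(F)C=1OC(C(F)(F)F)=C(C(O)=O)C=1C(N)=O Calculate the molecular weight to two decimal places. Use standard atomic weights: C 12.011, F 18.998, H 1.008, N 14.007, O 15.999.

First, the molecular formula is C8H3F6NO4 (counting implicit H from valence).
  C: 8 × 12.011 = 96.088
  F: 6 × 18.998 = 113.988
  H: 3 × 1.008 = 3.024
  N: 1 × 14.007 = 14.007
  O: 4 × 15.999 = 63.996
Sum: 8×12.011 + 6×18.998 + 3×1.008 + 1×14.007 + 4×15.999 = 291.103 → 291.10 g/mol.

291.10 g/mol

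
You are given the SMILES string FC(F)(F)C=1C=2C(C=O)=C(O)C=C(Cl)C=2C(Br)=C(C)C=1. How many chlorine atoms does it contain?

1

Scan the SMILES for Cl atoms (remember two-letter symbols like Cl and Br are single atoms).
Chlorine count: 1.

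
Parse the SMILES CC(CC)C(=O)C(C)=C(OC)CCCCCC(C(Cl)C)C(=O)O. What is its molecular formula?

C18H31ClO4

Walk through each heavy atom and fill implicit hydrogens from standard valence (C 4, N 3, O 2, S 2, halogen 1):
  atom 1: C, bond orders sum to 1 (valence 4) → 3 H
  atom 2: C, bond orders sum to 3 (valence 4) → 1 H
  atom 3: C, bond orders sum to 2 (valence 4) → 2 H
  atom 4: C, bond orders sum to 1 (valence 4) → 3 H
  atom 5: C, bond orders sum to 4 (valence 4) → 0 H
  atom 6: O, bond orders sum to 2 (valence 2) → 0 H
  atom 7: C, bond orders sum to 4 (valence 4) → 0 H
  atom 8: C, bond orders sum to 1 (valence 4) → 3 H
  atom 9: C, bond orders sum to 4 (valence 4) → 0 H
  atom 10: O, bond orders sum to 2 (valence 2) → 0 H
  atom 11: C, bond orders sum to 1 (valence 4) → 3 H
  atom 12: C, bond orders sum to 2 (valence 4) → 2 H
  atom 13: C, bond orders sum to 2 (valence 4) → 2 H
  atom 14: C, bond orders sum to 2 (valence 4) → 2 H
  atom 15: C, bond orders sum to 2 (valence 4) → 2 H
  atom 16: C, bond orders sum to 2 (valence 4) → 2 H
  atom 17: C, bond orders sum to 3 (valence 4) → 1 H
  atom 18: C, bond orders sum to 3 (valence 4) → 1 H
  atom 19: Cl (halogen, monovalent) → 0 H
  atom 20: C, bond orders sum to 1 (valence 4) → 3 H
  atom 21: C, bond orders sum to 4 (valence 4) → 0 H
  atom 22: O, bond orders sum to 2 (valence 2) → 0 H
  atom 23: O, bond orders sum to 1 (valence 2) → 1 H
Totals → C:18, H:31, Cl:1, O:4.
In Hill order: C18H31ClO4.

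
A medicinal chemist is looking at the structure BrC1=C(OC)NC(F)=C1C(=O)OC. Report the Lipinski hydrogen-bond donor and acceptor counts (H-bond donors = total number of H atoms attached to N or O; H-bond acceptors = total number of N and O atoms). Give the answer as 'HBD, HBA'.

1, 4

Donors: find every N or O and count the H atoms it carries.
  atom 4 (O): bond orders sum to 2 → 0 H
  atom 6 (N): bond orders sum to 2 → 1 H
  atom 11 (O): bond orders sum to 2 → 0 H
  atom 12 (O): bond orders sum to 2 → 0 H
Lipinski HBD = 1.
Acceptors: N atoms = 1, O atoms = 3 → HBA = 4.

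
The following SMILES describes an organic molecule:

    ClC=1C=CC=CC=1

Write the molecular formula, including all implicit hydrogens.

C6H5Cl

Walk through each heavy atom and fill implicit hydrogens from standard valence (C 4, N 3, O 2, S 2, halogen 1):
  atom 1: Cl (halogen, monovalent) → 0 H
  atom 2: C, bond orders sum to 4 (valence 4) → 0 H
  atom 3: C, bond orders sum to 3 (valence 4) → 1 H
  atom 4: C, bond orders sum to 3 (valence 4) → 1 H
  atom 5: C, bond orders sum to 3 (valence 4) → 1 H
  atom 6: C, bond orders sum to 3 (valence 4) → 1 H
  atom 7: C, bond orders sum to 3 (valence 4) → 1 H
Totals → C:6, H:5, Cl:1.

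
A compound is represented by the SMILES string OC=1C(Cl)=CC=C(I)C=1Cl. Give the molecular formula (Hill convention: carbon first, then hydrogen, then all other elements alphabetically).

Walk through each heavy atom and fill implicit hydrogens from standard valence (C 4, N 3, O 2, S 2, halogen 1):
  atom 1: O, bond orders sum to 1 (valence 2) → 1 H
  atom 2: C, bond orders sum to 4 (valence 4) → 0 H
  atom 3: C, bond orders sum to 4 (valence 4) → 0 H
  atom 4: Cl (halogen, monovalent) → 0 H
  atom 5: C, bond orders sum to 3 (valence 4) → 1 H
  atom 6: C, bond orders sum to 3 (valence 4) → 1 H
  atom 7: C, bond orders sum to 4 (valence 4) → 0 H
  atom 8: I (halogen, monovalent) → 0 H
  atom 9: C, bond orders sum to 4 (valence 4) → 0 H
  atom 10: Cl (halogen, monovalent) → 0 H
Totals → C:6, H:3, Cl:2, I:1, O:1.

C6H3Cl2IO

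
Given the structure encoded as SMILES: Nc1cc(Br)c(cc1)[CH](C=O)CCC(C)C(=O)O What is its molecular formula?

C13H16BrNO3

Walk through each heavy atom and fill implicit hydrogens from standard valence (C 4, N 3, O 2, S 2, halogen 1); for lowercase aromatic atoms, an aromatic c carries 1 H when it has two neighbours and 0 H with three, and aromatic n carries 0 H:
  atom 1: N, bond orders sum to 1 (valence 3) → 2 H
  atom 2: aromatic c, 3 neighbours → 0 H
  atom 3: aromatic c, 2 neighbours → 1 H
  atom 4: aromatic c, 3 neighbours → 0 H
  atom 5: Br (halogen, monovalent) → 0 H
  atom 6: aromatic c, 3 neighbours → 0 H
  atom 7: aromatic c, 2 neighbours → 1 H
  atom 8: aromatic c, 2 neighbours → 1 H
  atom 9: C with explicit H count 1
  atom 10: C, bond orders sum to 3 (valence 4) → 1 H
  atom 11: O, bond orders sum to 2 (valence 2) → 0 H
  atom 12: C, bond orders sum to 2 (valence 4) → 2 H
  atom 13: C, bond orders sum to 2 (valence 4) → 2 H
  atom 14: C, bond orders sum to 3 (valence 4) → 1 H
  atom 15: C, bond orders sum to 1 (valence 4) → 3 H
  atom 16: C, bond orders sum to 4 (valence 4) → 0 H
  atom 17: O, bond orders sum to 2 (valence 2) → 0 H
  atom 18: O, bond orders sum to 1 (valence 2) → 1 H
Totals → C:13, H:16, Br:1, N:1, O:3.
In Hill order: C13H16BrNO3.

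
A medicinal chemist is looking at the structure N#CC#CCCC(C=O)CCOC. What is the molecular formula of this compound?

C10H13NO2

Walk through each heavy atom and fill implicit hydrogens from standard valence (C 4, N 3, O 2, S 2, halogen 1):
  atom 1: N, bond orders sum to 3 (valence 3) → 0 H
  atom 2: C, bond orders sum to 4 (valence 4) → 0 H
  atom 3: C, bond orders sum to 4 (valence 4) → 0 H
  atom 4: C, bond orders sum to 4 (valence 4) → 0 H
  atom 5: C, bond orders sum to 2 (valence 4) → 2 H
  atom 6: C, bond orders sum to 2 (valence 4) → 2 H
  atom 7: C, bond orders sum to 3 (valence 4) → 1 H
  atom 8: C, bond orders sum to 3 (valence 4) → 1 H
  atom 9: O, bond orders sum to 2 (valence 2) → 0 H
  atom 10: C, bond orders sum to 2 (valence 4) → 2 H
  atom 11: C, bond orders sum to 2 (valence 4) → 2 H
  atom 12: O, bond orders sum to 2 (valence 2) → 0 H
  atom 13: C, bond orders sum to 1 (valence 4) → 3 H
Totals → C:10, H:13, N:1, O:2.
In Hill order: C10H13NO2.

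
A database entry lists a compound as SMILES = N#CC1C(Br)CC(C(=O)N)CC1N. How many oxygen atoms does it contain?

1

Scan the SMILES for O atoms (remember two-letter symbols like Cl and Br are single atoms).
Oxygen count: 1.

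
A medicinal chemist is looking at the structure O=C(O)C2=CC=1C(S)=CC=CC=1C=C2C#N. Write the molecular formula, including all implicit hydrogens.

C12H7NO2S

Walk through each heavy atom and fill implicit hydrogens from standard valence (C 4, N 3, O 2, S 2, halogen 1):
  atom 1: O, bond orders sum to 2 (valence 2) → 0 H
  atom 2: C, bond orders sum to 4 (valence 4) → 0 H
  atom 3: O, bond orders sum to 1 (valence 2) → 1 H
  atom 4: C, bond orders sum to 4 (valence 4) → 0 H
  atom 5: C, bond orders sum to 3 (valence 4) → 1 H
  atom 6: C, bond orders sum to 4 (valence 4) → 0 H
  atom 7: C, bond orders sum to 4 (valence 4) → 0 H
  atom 8: S, bond orders sum to 1 (valence 2) → 1 H
  atom 9: C, bond orders sum to 3 (valence 4) → 1 H
  atom 10: C, bond orders sum to 3 (valence 4) → 1 H
  atom 11: C, bond orders sum to 3 (valence 4) → 1 H
  atom 12: C, bond orders sum to 4 (valence 4) → 0 H
  atom 13: C, bond orders sum to 3 (valence 4) → 1 H
  atom 14: C, bond orders sum to 4 (valence 4) → 0 H
  atom 15: C, bond orders sum to 4 (valence 4) → 0 H
  atom 16: N, bond orders sum to 3 (valence 3) → 0 H
Totals → C:12, H:7, N:1, O:2, S:1.
In Hill order: C12H7NO2S.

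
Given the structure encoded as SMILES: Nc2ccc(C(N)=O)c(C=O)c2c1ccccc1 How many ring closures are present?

2

In SMILES, each pair of matching ring-closure digits denotes one ring-closing bond; the number of such bonds equals the number of independent rings.
Ring-closure bonds here: 2.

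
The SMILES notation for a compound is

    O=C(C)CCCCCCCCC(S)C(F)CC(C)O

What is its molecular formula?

C15H29FO2S

Walk through each heavy atom and fill implicit hydrogens from standard valence (C 4, N 3, O 2, S 2, halogen 1):
  atom 1: O, bond orders sum to 2 (valence 2) → 0 H
  atom 2: C, bond orders sum to 4 (valence 4) → 0 H
  atom 3: C, bond orders sum to 1 (valence 4) → 3 H
  atom 4: C, bond orders sum to 2 (valence 4) → 2 H
  atom 5: C, bond orders sum to 2 (valence 4) → 2 H
  atom 6: C, bond orders sum to 2 (valence 4) → 2 H
  atom 7: C, bond orders sum to 2 (valence 4) → 2 H
  atom 8: C, bond orders sum to 2 (valence 4) → 2 H
  atom 9: C, bond orders sum to 2 (valence 4) → 2 H
  atom 10: C, bond orders sum to 2 (valence 4) → 2 H
  atom 11: C, bond orders sum to 2 (valence 4) → 2 H
  atom 12: C, bond orders sum to 3 (valence 4) → 1 H
  atom 13: S, bond orders sum to 1 (valence 2) → 1 H
  atom 14: C, bond orders sum to 3 (valence 4) → 1 H
  atom 15: F (halogen, monovalent) → 0 H
  atom 16: C, bond orders sum to 2 (valence 4) → 2 H
  atom 17: C, bond orders sum to 3 (valence 4) → 1 H
  atom 18: C, bond orders sum to 1 (valence 4) → 3 H
  atom 19: O, bond orders sum to 1 (valence 2) → 1 H
Totals → C:15, H:29, F:1, O:2, S:1.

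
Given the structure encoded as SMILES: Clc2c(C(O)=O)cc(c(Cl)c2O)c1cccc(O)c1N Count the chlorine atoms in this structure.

2

Scan the SMILES for Cl atoms (remember two-letter symbols like Cl and Br are single atoms).
Chlorine count: 2.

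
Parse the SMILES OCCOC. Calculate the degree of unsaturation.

0

Degree of unsaturation = (number of rings) + (number of π bonds).
Ring closures in the SMILES: 0.
π bonds: none → 0 DoU from unsaturation.
Total DoU = 0 + 0 = 0.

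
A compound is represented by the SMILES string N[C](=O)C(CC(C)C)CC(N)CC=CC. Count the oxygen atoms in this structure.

Scan the SMILES for O atoms (remember two-letter symbols like Cl and Br are single atoms).
Oxygen count: 1.

1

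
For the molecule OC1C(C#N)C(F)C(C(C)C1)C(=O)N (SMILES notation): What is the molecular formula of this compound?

Walk through each heavy atom and fill implicit hydrogens from standard valence (C 4, N 3, O 2, S 2, halogen 1):
  atom 1: O, bond orders sum to 1 (valence 2) → 1 H
  atom 2: C, bond orders sum to 3 (valence 4) → 1 H
  atom 3: C, bond orders sum to 3 (valence 4) → 1 H
  atom 4: C, bond orders sum to 4 (valence 4) → 0 H
  atom 5: N, bond orders sum to 3 (valence 3) → 0 H
  atom 6: C, bond orders sum to 3 (valence 4) → 1 H
  atom 7: F (halogen, monovalent) → 0 H
  atom 8: C, bond orders sum to 3 (valence 4) → 1 H
  atom 9: C, bond orders sum to 3 (valence 4) → 1 H
  atom 10: C, bond orders sum to 1 (valence 4) → 3 H
  atom 11: C, bond orders sum to 2 (valence 4) → 2 H
  atom 12: C, bond orders sum to 4 (valence 4) → 0 H
  atom 13: O, bond orders sum to 2 (valence 2) → 0 H
  atom 14: N, bond orders sum to 1 (valence 3) → 2 H
Totals → C:9, H:13, F:1, N:2, O:2.
In Hill order: C9H13FN2O2.

C9H13FN2O2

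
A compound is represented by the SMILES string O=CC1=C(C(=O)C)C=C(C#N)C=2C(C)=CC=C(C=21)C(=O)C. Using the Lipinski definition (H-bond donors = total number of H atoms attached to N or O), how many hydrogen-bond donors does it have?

Donors: find every N or O and count the H atoms it carries.
  atom 1 (O): bond orders sum to 2 → 0 H
  atom 6 (O): bond orders sum to 2 → 0 H
  atom 11 (N): bond orders sum to 3 → 0 H
  atom 20 (O): bond orders sum to 2 → 0 H
Lipinski HBD = 0.

0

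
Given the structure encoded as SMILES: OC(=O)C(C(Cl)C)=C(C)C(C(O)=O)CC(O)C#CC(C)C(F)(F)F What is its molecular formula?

C15H18ClF3O5

Walk through each heavy atom and fill implicit hydrogens from standard valence (C 4, N 3, O 2, S 2, halogen 1):
  atom 1: O, bond orders sum to 1 (valence 2) → 1 H
  atom 2: C, bond orders sum to 4 (valence 4) → 0 H
  atom 3: O, bond orders sum to 2 (valence 2) → 0 H
  atom 4: C, bond orders sum to 4 (valence 4) → 0 H
  atom 5: C, bond orders sum to 3 (valence 4) → 1 H
  atom 6: Cl (halogen, monovalent) → 0 H
  atom 7: C, bond orders sum to 1 (valence 4) → 3 H
  atom 8: C, bond orders sum to 4 (valence 4) → 0 H
  atom 9: C, bond orders sum to 1 (valence 4) → 3 H
  atom 10: C, bond orders sum to 3 (valence 4) → 1 H
  atom 11: C, bond orders sum to 4 (valence 4) → 0 H
  atom 12: O, bond orders sum to 1 (valence 2) → 1 H
  atom 13: O, bond orders sum to 2 (valence 2) → 0 H
  atom 14: C, bond orders sum to 2 (valence 4) → 2 H
  atom 15: C, bond orders sum to 3 (valence 4) → 1 H
  atom 16: O, bond orders sum to 1 (valence 2) → 1 H
  atom 17: C, bond orders sum to 4 (valence 4) → 0 H
  atom 18: C, bond orders sum to 4 (valence 4) → 0 H
  atom 19: C, bond orders sum to 3 (valence 4) → 1 H
  atom 20: C, bond orders sum to 1 (valence 4) → 3 H
  atom 21: C, bond orders sum to 4 (valence 4) → 0 H
  atom 22: F (halogen, monovalent) → 0 H
  atom 23: F (halogen, monovalent) → 0 H
  atom 24: F (halogen, monovalent) → 0 H
Totals → C:15, H:18, Cl:1, F:3, O:5.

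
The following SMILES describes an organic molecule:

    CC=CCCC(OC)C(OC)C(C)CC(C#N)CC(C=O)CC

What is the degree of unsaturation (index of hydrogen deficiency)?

4

Molecular formula: C19H33NO3.
DoU = (2C + 2 + N − H − X) / 2, where X is the halogen count and O/S are ignored.
    = (2·19 + 2 + 1 − 33 − 0) / 2 = 8 / 2 = 4.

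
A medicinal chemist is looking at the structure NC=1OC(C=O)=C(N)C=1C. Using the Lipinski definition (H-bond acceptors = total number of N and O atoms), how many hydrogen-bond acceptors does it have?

N atoms: 2; O atoms: 2.
Lipinski HBA = 2 + 2 = 4.

4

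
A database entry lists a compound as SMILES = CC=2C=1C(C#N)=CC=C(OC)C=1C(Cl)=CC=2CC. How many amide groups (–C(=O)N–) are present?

0

Scan the SMILES for the amide motif — none present.
Groups that are present: 1 ether, 1 nitrile.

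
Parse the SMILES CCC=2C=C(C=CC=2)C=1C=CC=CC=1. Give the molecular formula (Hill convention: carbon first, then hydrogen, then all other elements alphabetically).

C14H14

Walk through each heavy atom and fill implicit hydrogens from standard valence (C 4, N 3, O 2, S 2, halogen 1):
  atom 1: C, bond orders sum to 1 (valence 4) → 3 H
  atom 2: C, bond orders sum to 2 (valence 4) → 2 H
  atom 3: C, bond orders sum to 4 (valence 4) → 0 H
  atom 4: C, bond orders sum to 3 (valence 4) → 1 H
  atom 5: C, bond orders sum to 4 (valence 4) → 0 H
  atom 6: C, bond orders sum to 3 (valence 4) → 1 H
  atom 7: C, bond orders sum to 3 (valence 4) → 1 H
  atom 8: C, bond orders sum to 3 (valence 4) → 1 H
  atom 9: C, bond orders sum to 4 (valence 4) → 0 H
  atom 10: C, bond orders sum to 3 (valence 4) → 1 H
  atom 11: C, bond orders sum to 3 (valence 4) → 1 H
  atom 12: C, bond orders sum to 3 (valence 4) → 1 H
  atom 13: C, bond orders sum to 3 (valence 4) → 1 H
  atom 14: C, bond orders sum to 3 (valence 4) → 1 H
Totals → C:14, H:14.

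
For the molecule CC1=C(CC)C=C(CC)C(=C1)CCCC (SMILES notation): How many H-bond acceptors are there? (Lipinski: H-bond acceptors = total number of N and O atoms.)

N atoms: 0; O atoms: 0.
Lipinski HBA = 0 + 0 = 0.

0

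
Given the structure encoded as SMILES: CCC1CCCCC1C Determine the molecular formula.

C9H18

Walk through each heavy atom and fill implicit hydrogens from standard valence (C 4, N 3, O 2, S 2, halogen 1):
  atom 1: C, bond orders sum to 1 (valence 4) → 3 H
  atom 2: C, bond orders sum to 2 (valence 4) → 2 H
  atom 3: C, bond orders sum to 3 (valence 4) → 1 H
  atom 4: C, bond orders sum to 2 (valence 4) → 2 H
  atom 5: C, bond orders sum to 2 (valence 4) → 2 H
  atom 6: C, bond orders sum to 2 (valence 4) → 2 H
  atom 7: C, bond orders sum to 2 (valence 4) → 2 H
  atom 8: C, bond orders sum to 3 (valence 4) → 1 H
  atom 9: C, bond orders sum to 1 (valence 4) → 3 H
Totals → C:9, H:18.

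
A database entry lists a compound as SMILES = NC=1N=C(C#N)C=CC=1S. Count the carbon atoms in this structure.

6

Count every carbon token in the SMILES (each C, including those in ring-closure positions and inside branches).
Carbon count: 6.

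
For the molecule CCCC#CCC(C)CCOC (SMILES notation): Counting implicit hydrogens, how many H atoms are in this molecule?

20

Walk through each heavy atom and fill implicit hydrogens from standard valence (C 4, N 3, O 2, S 2, halogen 1):
  atom 1: C, bond orders sum to 1 (valence 4) → 3 H
  atom 2: C, bond orders sum to 2 (valence 4) → 2 H
  atom 3: C, bond orders sum to 2 (valence 4) → 2 H
  atom 4: C, bond orders sum to 4 (valence 4) → 0 H
  atom 5: C, bond orders sum to 4 (valence 4) → 0 H
  atom 6: C, bond orders sum to 2 (valence 4) → 2 H
  atom 7: C, bond orders sum to 3 (valence 4) → 1 H
  atom 8: C, bond orders sum to 1 (valence 4) → 3 H
  atom 9: C, bond orders sum to 2 (valence 4) → 2 H
  atom 10: C, bond orders sum to 2 (valence 4) → 2 H
  atom 11: O, bond orders sum to 2 (valence 2) → 0 H
  atom 12: C, bond orders sum to 1 (valence 4) → 3 H
Total hydrogens: 20.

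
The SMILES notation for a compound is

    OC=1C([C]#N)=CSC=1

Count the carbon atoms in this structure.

5

Count every carbon token in the SMILES (each C, including those in ring-closure positions and inside branches).
Carbon count: 5.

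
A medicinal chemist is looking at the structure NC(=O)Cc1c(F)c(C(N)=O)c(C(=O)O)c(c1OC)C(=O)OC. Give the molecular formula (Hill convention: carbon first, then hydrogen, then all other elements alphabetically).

Walk through each heavy atom and fill implicit hydrogens from standard valence (C 4, N 3, O 2, S 2, halogen 1); for lowercase aromatic atoms, an aromatic c carries 1 H when it has two neighbours and 0 H with three, and aromatic n carries 0 H:
  atom 1: N, bond orders sum to 1 (valence 3) → 2 H
  atom 2: C, bond orders sum to 4 (valence 4) → 0 H
  atom 3: O, bond orders sum to 2 (valence 2) → 0 H
  atom 4: C, bond orders sum to 2 (valence 4) → 2 H
  atom 5: aromatic c, 3 neighbours → 0 H
  atom 6: aromatic c, 3 neighbours → 0 H
  atom 7: F (halogen, monovalent) → 0 H
  atom 8: aromatic c, 3 neighbours → 0 H
  atom 9: C, bond orders sum to 4 (valence 4) → 0 H
  atom 10: N, bond orders sum to 1 (valence 3) → 2 H
  atom 11: O, bond orders sum to 2 (valence 2) → 0 H
  atom 12: aromatic c, 3 neighbours → 0 H
  atom 13: C, bond orders sum to 4 (valence 4) → 0 H
  atom 14: O, bond orders sum to 2 (valence 2) → 0 H
  atom 15: O, bond orders sum to 1 (valence 2) → 1 H
  atom 16: aromatic c, 3 neighbours → 0 H
  atom 17: aromatic c, 3 neighbours → 0 H
  atom 18: O, bond orders sum to 2 (valence 2) → 0 H
  atom 19: C, bond orders sum to 1 (valence 4) → 3 H
  atom 20: C, bond orders sum to 4 (valence 4) → 0 H
  atom 21: O, bond orders sum to 2 (valence 2) → 0 H
  atom 22: O, bond orders sum to 2 (valence 2) → 0 H
  atom 23: C, bond orders sum to 1 (valence 4) → 3 H
Totals → C:13, H:13, F:1, N:2, O:7.

C13H13FN2O7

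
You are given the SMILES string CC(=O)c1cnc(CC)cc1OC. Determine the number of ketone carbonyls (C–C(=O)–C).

The ketone motif appears at heavy-atom position 2 in the SMILES.
Other groups present: 1 ether.
Ketone count: 1.

1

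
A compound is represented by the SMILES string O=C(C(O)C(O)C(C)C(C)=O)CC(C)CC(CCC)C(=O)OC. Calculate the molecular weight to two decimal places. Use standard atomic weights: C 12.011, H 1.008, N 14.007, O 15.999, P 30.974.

330.42 g/mol

First, the molecular formula is C17H30O6 (counting implicit H from valence).
  C: 17 × 12.011 = 204.187
  H: 30 × 1.008 = 30.240
  O: 6 × 15.999 = 95.994
Sum: 17×12.011 + 30×1.008 + 6×15.999 = 330.421 → 330.42 g/mol.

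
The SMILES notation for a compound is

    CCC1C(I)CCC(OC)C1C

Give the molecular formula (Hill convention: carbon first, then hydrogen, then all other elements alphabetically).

C10H19IO

Walk through each heavy atom and fill implicit hydrogens from standard valence (C 4, N 3, O 2, S 2, halogen 1):
  atom 1: C, bond orders sum to 1 (valence 4) → 3 H
  atom 2: C, bond orders sum to 2 (valence 4) → 2 H
  atom 3: C, bond orders sum to 3 (valence 4) → 1 H
  atom 4: C, bond orders sum to 3 (valence 4) → 1 H
  atom 5: I (halogen, monovalent) → 0 H
  atom 6: C, bond orders sum to 2 (valence 4) → 2 H
  atom 7: C, bond orders sum to 2 (valence 4) → 2 H
  atom 8: C, bond orders sum to 3 (valence 4) → 1 H
  atom 9: O, bond orders sum to 2 (valence 2) → 0 H
  atom 10: C, bond orders sum to 1 (valence 4) → 3 H
  atom 11: C, bond orders sum to 3 (valence 4) → 1 H
  atom 12: C, bond orders sum to 1 (valence 4) → 3 H
Totals → C:10, H:19, I:1, O:1.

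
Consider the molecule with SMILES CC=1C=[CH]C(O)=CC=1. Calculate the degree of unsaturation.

4

Molecular formula: C7H8O.
DoU = (2C + 2 + N − H − X) / 2, where X is the halogen count and O/S are ignored.
    = (2·7 + 2 + 0 − 8 − 0) / 2 = 8 / 2 = 4.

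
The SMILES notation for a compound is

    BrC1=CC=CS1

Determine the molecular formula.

Walk through each heavy atom and fill implicit hydrogens from standard valence (C 4, N 3, O 2, S 2, halogen 1):
  atom 1: Br (halogen, monovalent) → 0 H
  atom 2: C, bond orders sum to 4 (valence 4) → 0 H
  atom 3: C, bond orders sum to 3 (valence 4) → 1 H
  atom 4: C, bond orders sum to 3 (valence 4) → 1 H
  atom 5: C, bond orders sum to 3 (valence 4) → 1 H
  atom 6: S, bond orders sum to 2 (valence 2) → 0 H
Totals → C:4, H:3, Br:1, S:1.

C4H3BrS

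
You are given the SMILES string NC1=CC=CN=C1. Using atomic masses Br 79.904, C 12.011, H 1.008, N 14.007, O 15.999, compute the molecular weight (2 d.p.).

First, the molecular formula is C5H6N2 (counting implicit H from valence).
  C: 5 × 12.011 = 60.055
  H: 6 × 1.008 = 6.048
  N: 2 × 14.007 = 28.014
Sum: 5×12.011 + 6×1.008 + 2×14.007 = 94.117 → 94.12 g/mol.

94.12 g/mol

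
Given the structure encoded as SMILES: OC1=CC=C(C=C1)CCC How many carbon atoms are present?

Count every carbon token in the SMILES (each C, including those in ring-closure positions and inside branches).
Carbon count: 9.

9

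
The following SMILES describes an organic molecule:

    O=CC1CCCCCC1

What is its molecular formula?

Walk through each heavy atom and fill implicit hydrogens from standard valence (C 4, N 3, O 2, S 2, halogen 1):
  atom 1: O, bond orders sum to 2 (valence 2) → 0 H
  atom 2: C, bond orders sum to 3 (valence 4) → 1 H
  atom 3: C, bond orders sum to 3 (valence 4) → 1 H
  atom 4: C, bond orders sum to 2 (valence 4) → 2 H
  atom 5: C, bond orders sum to 2 (valence 4) → 2 H
  atom 6: C, bond orders sum to 2 (valence 4) → 2 H
  atom 7: C, bond orders sum to 2 (valence 4) → 2 H
  atom 8: C, bond orders sum to 2 (valence 4) → 2 H
  atom 9: C, bond orders sum to 2 (valence 4) → 2 H
Totals → C:8, H:14, O:1.
In Hill order: C8H14O.

C8H14O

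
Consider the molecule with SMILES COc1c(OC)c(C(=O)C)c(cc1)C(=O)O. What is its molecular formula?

C11H12O5

Walk through each heavy atom and fill implicit hydrogens from standard valence (C 4, N 3, O 2, S 2, halogen 1); for lowercase aromatic atoms, an aromatic c carries 1 H when it has two neighbours and 0 H with three, and aromatic n carries 0 H:
  atom 1: C, bond orders sum to 1 (valence 4) → 3 H
  atom 2: O, bond orders sum to 2 (valence 2) → 0 H
  atom 3: aromatic c, 3 neighbours → 0 H
  atom 4: aromatic c, 3 neighbours → 0 H
  atom 5: O, bond orders sum to 2 (valence 2) → 0 H
  atom 6: C, bond orders sum to 1 (valence 4) → 3 H
  atom 7: aromatic c, 3 neighbours → 0 H
  atom 8: C, bond orders sum to 4 (valence 4) → 0 H
  atom 9: O, bond orders sum to 2 (valence 2) → 0 H
  atom 10: C, bond orders sum to 1 (valence 4) → 3 H
  atom 11: aromatic c, 3 neighbours → 0 H
  atom 12: aromatic c, 2 neighbours → 1 H
  atom 13: aromatic c, 2 neighbours → 1 H
  atom 14: C, bond orders sum to 4 (valence 4) → 0 H
  atom 15: O, bond orders sum to 2 (valence 2) → 0 H
  atom 16: O, bond orders sum to 1 (valence 2) → 1 H
Totals → C:11, H:12, O:5.
In Hill order: C11H12O5.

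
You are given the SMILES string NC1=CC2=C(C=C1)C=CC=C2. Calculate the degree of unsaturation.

Degree of unsaturation = (number of rings) + (number of π bonds).
Ring closures in the SMILES: 2.
π bonds: 5 double bonds (each 1 DoU) → 5 DoU from unsaturation.
Total DoU = 2 + 5 = 7.

7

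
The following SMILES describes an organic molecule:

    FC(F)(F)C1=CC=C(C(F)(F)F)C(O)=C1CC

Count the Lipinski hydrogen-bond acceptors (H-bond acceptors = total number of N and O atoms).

N atoms: 0; O atoms: 1.
Lipinski HBA = 0 + 1 = 1.

1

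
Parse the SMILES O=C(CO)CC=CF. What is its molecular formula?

C5H7FO2

Walk through each heavy atom and fill implicit hydrogens from standard valence (C 4, N 3, O 2, S 2, halogen 1):
  atom 1: O, bond orders sum to 2 (valence 2) → 0 H
  atom 2: C, bond orders sum to 4 (valence 4) → 0 H
  atom 3: C, bond orders sum to 2 (valence 4) → 2 H
  atom 4: O, bond orders sum to 1 (valence 2) → 1 H
  atom 5: C, bond orders sum to 2 (valence 4) → 2 H
  atom 6: C, bond orders sum to 3 (valence 4) → 1 H
  atom 7: C, bond orders sum to 3 (valence 4) → 1 H
  atom 8: F (halogen, monovalent) → 0 H
Totals → C:5, H:7, F:1, O:2.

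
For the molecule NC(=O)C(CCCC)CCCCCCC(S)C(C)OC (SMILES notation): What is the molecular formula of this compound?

Walk through each heavy atom and fill implicit hydrogens from standard valence (C 4, N 3, O 2, S 2, halogen 1):
  atom 1: N, bond orders sum to 1 (valence 3) → 2 H
  atom 2: C, bond orders sum to 4 (valence 4) → 0 H
  atom 3: O, bond orders sum to 2 (valence 2) → 0 H
  atom 4: C, bond orders sum to 3 (valence 4) → 1 H
  atom 5: C, bond orders sum to 2 (valence 4) → 2 H
  atom 6: C, bond orders sum to 2 (valence 4) → 2 H
  atom 7: C, bond orders sum to 2 (valence 4) → 2 H
  atom 8: C, bond orders sum to 1 (valence 4) → 3 H
  atom 9: C, bond orders sum to 2 (valence 4) → 2 H
  atom 10: C, bond orders sum to 2 (valence 4) → 2 H
  atom 11: C, bond orders sum to 2 (valence 4) → 2 H
  atom 12: C, bond orders sum to 2 (valence 4) → 2 H
  atom 13: C, bond orders sum to 2 (valence 4) → 2 H
  atom 14: C, bond orders sum to 2 (valence 4) → 2 H
  atom 15: C, bond orders sum to 3 (valence 4) → 1 H
  atom 16: S, bond orders sum to 1 (valence 2) → 1 H
  atom 17: C, bond orders sum to 3 (valence 4) → 1 H
  atom 18: C, bond orders sum to 1 (valence 4) → 3 H
  atom 19: O, bond orders sum to 2 (valence 2) → 0 H
  atom 20: C, bond orders sum to 1 (valence 4) → 3 H
Totals → C:16, H:33, N:1, O:2, S:1.

C16H33NO2S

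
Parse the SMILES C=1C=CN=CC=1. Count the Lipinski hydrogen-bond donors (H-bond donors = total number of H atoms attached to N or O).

Donors: find every N or O and count the H atoms it carries.
  atom 4 (N): bond orders sum to 3 → 0 H
Lipinski HBD = 0.

0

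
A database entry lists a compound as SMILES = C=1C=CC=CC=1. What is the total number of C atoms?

Count every carbon token in the SMILES (each C, including those in ring-closure positions and inside branches).
Carbon count: 6.

6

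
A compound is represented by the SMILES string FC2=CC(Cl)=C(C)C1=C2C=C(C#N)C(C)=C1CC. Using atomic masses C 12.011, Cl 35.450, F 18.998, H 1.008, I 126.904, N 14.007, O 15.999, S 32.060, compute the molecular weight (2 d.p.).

First, the molecular formula is C15H13ClFN (counting implicit H from valence).
  C: 15 × 12.011 = 180.165
  Cl: 1 × 35.450 = 35.450
  F: 1 × 18.998 = 18.998
  H: 13 × 1.008 = 13.104
  N: 1 × 14.007 = 14.007
Sum: 15×12.011 + 1×35.450 + 1×18.998 + 13×1.008 + 1×14.007 = 261.724 → 261.72 g/mol.

261.72 g/mol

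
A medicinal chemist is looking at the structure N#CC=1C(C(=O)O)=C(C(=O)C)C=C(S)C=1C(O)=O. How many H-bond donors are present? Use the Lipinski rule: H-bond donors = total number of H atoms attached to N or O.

Donors: find every N or O and count the H atoms it carries.
  atom 1 (N): bond orders sum to 3 → 0 H
  atom 6 (O): bond orders sum to 2 → 0 H
  atom 7 (O): bond orders sum to 1 → 1 H
  atom 10 (O): bond orders sum to 2 → 0 H
  atom 17 (O): bond orders sum to 1 → 1 H
  atom 18 (O): bond orders sum to 2 → 0 H
Lipinski HBD = 2.

2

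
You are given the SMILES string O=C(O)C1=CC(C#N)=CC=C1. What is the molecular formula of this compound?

C8H5NO2

Walk through each heavy atom and fill implicit hydrogens from standard valence (C 4, N 3, O 2, S 2, halogen 1):
  atom 1: O, bond orders sum to 2 (valence 2) → 0 H
  atom 2: C, bond orders sum to 4 (valence 4) → 0 H
  atom 3: O, bond orders sum to 1 (valence 2) → 1 H
  atom 4: C, bond orders sum to 4 (valence 4) → 0 H
  atom 5: C, bond orders sum to 3 (valence 4) → 1 H
  atom 6: C, bond orders sum to 4 (valence 4) → 0 H
  atom 7: C, bond orders sum to 4 (valence 4) → 0 H
  atom 8: N, bond orders sum to 3 (valence 3) → 0 H
  atom 9: C, bond orders sum to 3 (valence 4) → 1 H
  atom 10: C, bond orders sum to 3 (valence 4) → 1 H
  atom 11: C, bond orders sum to 3 (valence 4) → 1 H
Totals → C:8, H:5, N:1, O:2.
In Hill order: C8H5NO2.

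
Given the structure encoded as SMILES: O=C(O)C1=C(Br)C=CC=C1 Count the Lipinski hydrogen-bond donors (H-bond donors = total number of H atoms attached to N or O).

Donors: find every N or O and count the H atoms it carries.
  atom 1 (O): bond orders sum to 2 → 0 H
  atom 3 (O): bond orders sum to 1 → 1 H
Lipinski HBD = 1.

1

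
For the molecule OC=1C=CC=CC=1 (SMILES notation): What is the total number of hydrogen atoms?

6

Walk through each heavy atom and fill implicit hydrogens from standard valence (C 4, N 3, O 2, S 2, halogen 1):
  atom 1: O, bond orders sum to 1 (valence 2) → 1 H
  atom 2: C, bond orders sum to 4 (valence 4) → 0 H
  atom 3: C, bond orders sum to 3 (valence 4) → 1 H
  atom 4: C, bond orders sum to 3 (valence 4) → 1 H
  atom 5: C, bond orders sum to 3 (valence 4) → 1 H
  atom 6: C, bond orders sum to 3 (valence 4) → 1 H
  atom 7: C, bond orders sum to 3 (valence 4) → 1 H
Total hydrogens: 6.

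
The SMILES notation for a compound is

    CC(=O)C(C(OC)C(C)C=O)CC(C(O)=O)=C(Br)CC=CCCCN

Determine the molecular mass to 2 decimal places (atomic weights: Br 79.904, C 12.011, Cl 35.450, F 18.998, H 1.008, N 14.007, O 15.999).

418.33 g/mol

First, the molecular formula is C18H28BrNO5 (counting implicit H from valence).
  Br: 1 × 79.904 = 79.904
  C: 18 × 12.011 = 216.198
  H: 28 × 1.008 = 28.224
  N: 1 × 14.007 = 14.007
  O: 5 × 15.999 = 79.995
Sum: 1×79.904 + 18×12.011 + 28×1.008 + 1×14.007 + 5×15.999 = 418.328 → 418.33 g/mol.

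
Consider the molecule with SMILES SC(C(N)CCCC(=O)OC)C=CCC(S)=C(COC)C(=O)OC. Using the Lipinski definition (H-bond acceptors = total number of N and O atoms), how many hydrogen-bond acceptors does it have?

N atoms: 1; O atoms: 5.
Lipinski HBA = 1 + 5 = 6.

6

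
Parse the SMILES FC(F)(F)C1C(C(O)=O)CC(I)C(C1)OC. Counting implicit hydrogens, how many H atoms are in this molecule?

12

Walk through each heavy atom and fill implicit hydrogens from standard valence (C 4, N 3, O 2, S 2, halogen 1):
  atom 1: F (halogen, monovalent) → 0 H
  atom 2: C, bond orders sum to 4 (valence 4) → 0 H
  atom 3: F (halogen, monovalent) → 0 H
  atom 4: F (halogen, monovalent) → 0 H
  atom 5: C, bond orders sum to 3 (valence 4) → 1 H
  atom 6: C, bond orders sum to 3 (valence 4) → 1 H
  atom 7: C, bond orders sum to 4 (valence 4) → 0 H
  atom 8: O, bond orders sum to 1 (valence 2) → 1 H
  atom 9: O, bond orders sum to 2 (valence 2) → 0 H
  atom 10: C, bond orders sum to 2 (valence 4) → 2 H
  atom 11: C, bond orders sum to 3 (valence 4) → 1 H
  atom 12: I (halogen, monovalent) → 0 H
  atom 13: C, bond orders sum to 3 (valence 4) → 1 H
  atom 14: C, bond orders sum to 2 (valence 4) → 2 H
  atom 15: O, bond orders sum to 2 (valence 2) → 0 H
  atom 16: C, bond orders sum to 1 (valence 4) → 3 H
Total hydrogens: 12.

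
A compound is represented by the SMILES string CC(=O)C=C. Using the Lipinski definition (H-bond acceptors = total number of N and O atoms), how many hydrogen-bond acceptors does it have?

1

N atoms: 0; O atoms: 1.
Lipinski HBA = 0 + 1 = 1.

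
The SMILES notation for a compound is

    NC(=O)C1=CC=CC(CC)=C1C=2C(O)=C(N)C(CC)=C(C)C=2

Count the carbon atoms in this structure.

Count every carbon token in the SMILES (each C, including those in ring-closure positions and inside branches).
Carbon count: 18.

18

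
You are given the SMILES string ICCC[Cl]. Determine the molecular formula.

C3H6ClI

Walk through each heavy atom and fill implicit hydrogens from standard valence (C 4, N 3, O 2, S 2, halogen 1):
  atom 1: I (halogen, monovalent) → 0 H
  atom 2: C, bond orders sum to 2 (valence 4) → 2 H
  atom 3: C, bond orders sum to 2 (valence 4) → 2 H
  atom 4: C, bond orders sum to 2 (valence 4) → 2 H
  atom 5: Cl with explicit H count 0
Totals → C:3, H:6, Cl:1, I:1.
In Hill order: C3H6ClI.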